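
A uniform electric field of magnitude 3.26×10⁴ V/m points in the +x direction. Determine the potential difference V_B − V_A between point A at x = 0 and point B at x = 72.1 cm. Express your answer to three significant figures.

-2.35×10⁴ V

In a uniform field, potential decreases in the direction of E: V_B − V_A = −E·Δx.
V_B − V_A = −(3.26×10⁴ V/m)(0.721 m) = -2.35×10⁴ V.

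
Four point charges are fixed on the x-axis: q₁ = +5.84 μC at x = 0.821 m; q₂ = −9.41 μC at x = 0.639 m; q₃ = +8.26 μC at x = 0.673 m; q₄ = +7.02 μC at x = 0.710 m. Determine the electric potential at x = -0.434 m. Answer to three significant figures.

Electric potential is a scalar, so the contributions from each charge add algebraically: V = Σ kqᵢ/rᵢ.
Distances from the field point to each charge: r₁ = 1.25 m, r₂ = 1.07 m, r₃ = 1.11 m, r₄ = 1.14 m.
V = k[(5.84×10⁻⁶)/(1.25) + (-9.41×10⁻⁶)/(1.07) + (8.26×10⁻⁶)/(1.11) + (7.02×10⁻⁶)/(1.14)] = 8.52×10⁴ V.

8.52×10⁴ V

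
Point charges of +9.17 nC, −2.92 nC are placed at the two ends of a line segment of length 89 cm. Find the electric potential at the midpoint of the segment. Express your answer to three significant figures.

126 V

Electric potential is a scalar, so the contributions from each charge add algebraically: V = Σ kqᵢ/rᵢ.
Each charge is 0.445 m from the midpoint.
V = k[(9.17×10⁻⁹)/(0.445) + (-2.92×10⁻⁹)/(0.445)] = 126 V.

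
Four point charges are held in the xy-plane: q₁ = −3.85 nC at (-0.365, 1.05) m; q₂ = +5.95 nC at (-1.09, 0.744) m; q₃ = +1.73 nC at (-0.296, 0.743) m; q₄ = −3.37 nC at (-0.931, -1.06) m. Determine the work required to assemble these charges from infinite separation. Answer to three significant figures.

-4.09×10⁻⁷ J

The work to assemble the configuration equals its total potential energy, U = Σ kqᵢqⱼ/rᵢⱼ over all pairs.
Pair separations: r₁₂ = 0.787 m, r₁₃ = 0.315 m, r₁₄ = 2.18 m, r₂₃ = 0.794 m, r₂₄ = 1.81 m, r₃₄ = 1.91 m.
Summing all 6 pair terms gives U = -4.09×10⁻⁷ J.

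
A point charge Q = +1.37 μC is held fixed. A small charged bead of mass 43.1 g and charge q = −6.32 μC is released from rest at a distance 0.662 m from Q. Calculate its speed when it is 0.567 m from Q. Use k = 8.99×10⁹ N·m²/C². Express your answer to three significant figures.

0.956 m/s

Only the electrostatic force acts, so mechanical energy is conserved: ½mv² = U₁ − U₂ = kQq(1/r₁ − 1/r₂).
U₁ − U₂ = (8.99×10⁹ N·m²/C²)(1.37×10⁻⁶ C)(-6.32×10⁻⁶ C)(1/0.662 − 1/0.567) = 0.0197 J.
v = √(2·0.0197/0.0431) = 0.956 m/s.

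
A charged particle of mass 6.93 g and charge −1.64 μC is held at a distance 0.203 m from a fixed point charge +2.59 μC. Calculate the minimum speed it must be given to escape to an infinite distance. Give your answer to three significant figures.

To just escape, total mechanical energy must reach zero at infinity: ½mv²_min + U = 0, so ½mv²_min = −U = |kQq|/r.
|U| = |kQq|/r = (8.99×10⁹ N·m²/C²)(2.59×10⁻⁶)(1.64×10⁻⁶)/(0.203) = 0.188 J.
v_min = √(2|U|/m) = √(2·0.188/6.93×10⁻³) = 7.37 m/s.

7.37 m/s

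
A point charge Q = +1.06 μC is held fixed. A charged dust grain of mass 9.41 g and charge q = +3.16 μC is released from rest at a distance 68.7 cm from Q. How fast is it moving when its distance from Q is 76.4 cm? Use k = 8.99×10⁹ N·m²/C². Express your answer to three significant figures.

Only the electrostatic force acts, so mechanical energy is conserved: ½mv² = U₁ − U₂ = kQq(1/r₁ − 1/r₂).
U₁ − U₂ = (8.99×10⁹ N·m²/C²)(1.06×10⁻⁶ C)(3.16×10⁻⁶ C)(1/0.687 − 1/0.764) = 4.42×10⁻³ J.
v = √(2·4.42×10⁻³/9.41×10⁻³) = 0.969 m/s.

0.969 m/s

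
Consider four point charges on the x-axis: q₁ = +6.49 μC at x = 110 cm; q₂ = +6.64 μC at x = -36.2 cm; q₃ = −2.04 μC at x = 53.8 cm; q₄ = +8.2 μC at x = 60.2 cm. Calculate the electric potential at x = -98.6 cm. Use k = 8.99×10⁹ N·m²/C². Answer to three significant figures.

The total potential is the scalar sum of each charge's contribution, V = Σ kqᵢ/rᵢ.
Distances from the field point to each charge: r₁ = 2.09 m, r₂ = 0.624 m, r₃ = 1.52 m, r₄ = 1.59 m.
V = k[(6.49×10⁻⁶)/(2.09) + (6.64×10⁻⁶)/(0.624) + (-2.04×10⁻⁶)/(1.52) + (8.20×10⁻⁶)/(1.59)] = 1.58×10⁵ V.

1.58×10⁵ V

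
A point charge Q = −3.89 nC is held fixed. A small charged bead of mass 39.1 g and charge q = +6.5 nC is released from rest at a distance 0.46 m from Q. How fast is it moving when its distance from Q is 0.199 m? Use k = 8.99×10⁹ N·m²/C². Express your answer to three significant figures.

Only the electrostatic force acts, so mechanical energy is conserved: ½mv² = U₁ − U₂ = kQq(1/r₁ − 1/r₂).
U₁ − U₂ = (8.99×10⁹ N·m²/C²)(-3.89×10⁻⁹ C)(6.50×10⁻⁹ C)(1/0.460 − 1/0.199) = 6.48×10⁻⁷ J.
v = √(2·6.48×10⁻⁷/0.0391) = 5.76×10⁻³ m/s.

5.76×10⁻³ m/s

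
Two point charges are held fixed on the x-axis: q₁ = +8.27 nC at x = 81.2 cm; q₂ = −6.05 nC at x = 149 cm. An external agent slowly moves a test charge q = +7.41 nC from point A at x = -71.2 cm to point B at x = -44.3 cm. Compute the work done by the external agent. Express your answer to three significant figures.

5.20×10⁻⁸ J

For quasistatic motion the external work equals the change in potential energy: W_ext = qΔV = q(V_B − V_A).
At A: distances to the source charges are 1.52 m, 2.20 m; V_A = Σ kqᵢ/rᵢ = 24.1 V.
At B: distances to the source charges are 1.25 m, 1.93 m; V_B = Σ kqᵢ/rᵢ = 31.1 V.
ΔV = V_B − V_A = 7.02 V.
W_ext = qΔV = (7.41×10⁻⁹ C)(7.02 V) = 5.20×10⁻⁸ J.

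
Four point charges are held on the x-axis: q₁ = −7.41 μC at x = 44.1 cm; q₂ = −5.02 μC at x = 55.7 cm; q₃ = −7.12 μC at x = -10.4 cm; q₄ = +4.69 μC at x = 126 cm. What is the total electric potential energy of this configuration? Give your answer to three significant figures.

The assembly work is the sum of pairwise potential energies, U = Σ_{i<j} kqᵢqⱼ/rᵢⱼ.
Pair separations: r₁₂ = 0.116 m, r₁₃ = 0.545 m, r₁₄ = 0.819 m, r₂₃ = 0.661 m, r₂₄ = 0.703 m, r₃₄ = 1.36 m.
Summing all 6 pair terms gives U = 3.34 J.

3.34 J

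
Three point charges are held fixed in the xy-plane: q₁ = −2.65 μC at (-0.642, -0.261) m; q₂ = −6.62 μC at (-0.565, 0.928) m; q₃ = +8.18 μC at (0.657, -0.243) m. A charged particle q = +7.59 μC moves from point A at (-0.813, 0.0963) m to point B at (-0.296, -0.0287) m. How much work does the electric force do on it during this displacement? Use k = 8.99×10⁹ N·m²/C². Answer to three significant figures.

The work done by the electric force is W_field = −ΔU = −q(V_B − V_A) = q(V_A − V_B).
At A: distances to the source charges are 0.396 m, 0.868 m, 1.51 m; V_A = Σ kqᵢ/rᵢ = -8.00×10⁴ V.
At B: distances to the source charges are 0.417 m, 0.994 m, 0.977 m; V_B = Σ kqᵢ/rᵢ = -4.18×10⁴ V.
ΔV = V_B − V_A = 3.82×10⁴ V.
W_field = −qΔV = −(7.59×10⁻⁶ C)(3.82×10⁴ V) = -0.290 J.

-0.290 J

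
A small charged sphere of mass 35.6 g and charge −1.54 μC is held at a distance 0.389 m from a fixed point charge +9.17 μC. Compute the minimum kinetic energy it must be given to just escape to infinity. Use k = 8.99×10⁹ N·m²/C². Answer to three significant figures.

To just escape, total mechanical energy must reach zero at infinity: ½mv²_min + U = 0, so ½mv²_min = −U = |kQq|/r.
|U| = |kQq|/r = (8.99×10⁹ N·m²/C²)(9.17×10⁻⁶)(1.54×10⁻⁶)/(0.389) = 0.326 J.

0.326 J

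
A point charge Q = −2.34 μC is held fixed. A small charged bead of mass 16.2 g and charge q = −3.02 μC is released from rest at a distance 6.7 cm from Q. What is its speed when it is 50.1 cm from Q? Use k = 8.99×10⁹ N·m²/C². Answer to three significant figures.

Only the electrostatic force acts, so mechanical energy is conserved: ½mv² = U₁ − U₂ = kQq(1/r₁ − 1/r₂).
U₁ − U₂ = (8.99×10⁹ N·m²/C²)(-2.34×10⁻⁶ C)(-3.02×10⁻⁶ C)(1/0.0670 − 1/0.501) = 0.821 J.
v = √(2·0.821/0.0162) = 10.1 m/s.

10.1 m/s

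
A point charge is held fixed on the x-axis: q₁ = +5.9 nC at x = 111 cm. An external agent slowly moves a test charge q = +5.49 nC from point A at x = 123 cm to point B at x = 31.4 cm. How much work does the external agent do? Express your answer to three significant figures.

For quasistatic motion the external work equals the change in potential energy: W_ext = qΔV = q(V_B − V_A).
At A: distance to the source charge is 0.120 m; V_A = kq₁/r = 442 V.
At B: distance to the source charge is 0.796 m; V_B = kq₁/r = 66.6 V.
ΔV = V_B − V_A = -375 V.
W_ext = qΔV = (5.49×10⁻⁹ C)(-375 V) = -2.06×10⁻⁶ J.

-2.06×10⁻⁶ J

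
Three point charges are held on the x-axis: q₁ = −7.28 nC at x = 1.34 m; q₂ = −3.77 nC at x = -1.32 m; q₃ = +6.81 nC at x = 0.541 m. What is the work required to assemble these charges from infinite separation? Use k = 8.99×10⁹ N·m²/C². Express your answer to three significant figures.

The work to assemble the configuration equals its total potential energy, U = Σ kqᵢqⱼ/rᵢⱼ over all pairs.
Pair separations: r₁₂ = 2.66 m, r₁₃ = 0.799 m, r₂₃ = 1.86 m.
U = (9.28×10⁻⁸) + (-5.58×10⁻⁷) + (-1.24×10⁻⁷) = -5.89×10⁻⁷ J.

-5.89×10⁻⁷ J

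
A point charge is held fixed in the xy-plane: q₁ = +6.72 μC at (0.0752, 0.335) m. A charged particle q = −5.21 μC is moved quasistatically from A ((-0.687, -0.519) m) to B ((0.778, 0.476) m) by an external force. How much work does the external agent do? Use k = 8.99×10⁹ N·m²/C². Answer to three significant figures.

For quasistatic motion the external work equals the change in potential energy: W_ext = qΔV = q(V_B − V_A).
At A: distance to the source charge is 1.14 m; V_A = kq₁/r = 5.28×10⁴ V.
At B: distance to the source charge is 0.717 m; V_B = kq₁/r = 8.43×10⁴ V.
ΔV = V_B − V_A = 3.15×10⁴ V.
W_ext = qΔV = (-5.21×10⁻⁶ C)(3.15×10⁴ V) = -0.164 J.

-0.164 J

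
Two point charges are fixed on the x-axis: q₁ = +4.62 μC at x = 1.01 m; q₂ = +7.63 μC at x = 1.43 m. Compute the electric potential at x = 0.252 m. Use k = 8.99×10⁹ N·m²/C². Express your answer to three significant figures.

1.13×10⁵ V

The total potential is the scalar sum of each charge's contribution, V = Σ kqᵢ/rᵢ.
Distances from the field point to each charge: r₁ = 0.758 m, r₂ = 1.18 m.
V = k[(4.62×10⁻⁶)/(0.758) + (7.63×10⁻⁶)/(1.18)] = 1.13×10⁵ V.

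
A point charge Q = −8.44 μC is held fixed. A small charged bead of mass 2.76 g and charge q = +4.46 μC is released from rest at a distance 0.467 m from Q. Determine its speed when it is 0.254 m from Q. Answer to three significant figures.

Only the electrostatic force acts, so mechanical energy is conserved: ½mv² = U₁ − U₂ = kQq(1/r₁ − 1/r₂).
U₁ − U₂ = (8.99×10⁹ N·m²/C²)(-8.44×10⁻⁶ C)(4.46×10⁻⁶ C)(1/0.467 − 1/0.254) = 0.608 J.
v = √(2·0.608/2.76×10⁻³) = 21.0 m/s.

21.0 m/s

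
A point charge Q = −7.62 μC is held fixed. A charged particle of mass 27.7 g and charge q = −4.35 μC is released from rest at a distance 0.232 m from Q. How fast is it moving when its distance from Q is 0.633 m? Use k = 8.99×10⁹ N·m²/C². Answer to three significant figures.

Only the electrostatic force acts, so mechanical energy is conserved: ½mv² = U₁ − U₂ = kQq(1/r₁ − 1/r₂).
U₁ − U₂ = (8.99×10⁹ N·m²/C²)(-7.62×10⁻⁶ C)(-4.35×10⁻⁶ C)(1/0.232 − 1/0.633) = 0.814 J.
v = √(2·0.814/0.0277) = 7.66 m/s.

7.66 m/s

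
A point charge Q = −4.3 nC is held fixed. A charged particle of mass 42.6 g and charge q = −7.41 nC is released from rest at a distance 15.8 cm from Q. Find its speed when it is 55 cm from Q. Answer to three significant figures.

Only the electrostatic force acts, so mechanical energy is conserved: ½mv² = U₁ − U₂ = kQq(1/r₁ − 1/r₂).
U₁ − U₂ = (8.99×10⁹ N·m²/C²)(-4.30×10⁻⁹ C)(-7.41×10⁻⁹ C)(1/0.158 − 1/0.550) = 1.29×10⁻⁶ J.
v = √(2·1.29×10⁻⁶/0.0426) = 7.79×10⁻³ m/s.

7.79×10⁻³ m/s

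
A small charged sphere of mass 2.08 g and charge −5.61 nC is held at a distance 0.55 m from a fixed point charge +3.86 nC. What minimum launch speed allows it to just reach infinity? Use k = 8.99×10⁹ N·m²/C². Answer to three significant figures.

To just escape, total mechanical energy must reach zero at infinity: ½mv²_min + U = 0, so ½mv²_min = −U = |kQq|/r.
|U| = |kQq|/r = (8.99×10⁹ N·m²/C²)(3.86×10⁻⁹)(5.61×10⁻⁹)/(0.550) = 3.54×10⁻⁷ J.
v_min = √(2|U|/m) = √(2·3.54×10⁻⁷/2.08×10⁻³) = 0.0184 m/s.

0.0184 m/s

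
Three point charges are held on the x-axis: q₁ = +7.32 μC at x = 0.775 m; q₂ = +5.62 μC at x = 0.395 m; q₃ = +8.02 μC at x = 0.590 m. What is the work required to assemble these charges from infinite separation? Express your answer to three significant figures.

5.90 J

The assembly work is the sum of pairwise potential energies, U = Σ_{i<j} kqᵢqⱼ/rᵢⱼ.
Pair separations: r₁₂ = 0.380 m, r₁₃ = 0.185 m, r₂₃ = 0.195 m.
U = (0.973) + (2.85) + (2.08) = 5.90 J.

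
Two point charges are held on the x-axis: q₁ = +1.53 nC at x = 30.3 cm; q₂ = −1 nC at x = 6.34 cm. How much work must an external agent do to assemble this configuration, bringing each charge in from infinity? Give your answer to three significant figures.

-5.74×10⁻⁸ J

The work to assemble the configuration equals its total potential energy, U = Σ kqᵢqⱼ/rᵢⱼ over all pairs.
Pair separations: r₁₂ = 0.240 m.
U = (-5.74×10⁻⁸) = -5.74×10⁻⁸ J.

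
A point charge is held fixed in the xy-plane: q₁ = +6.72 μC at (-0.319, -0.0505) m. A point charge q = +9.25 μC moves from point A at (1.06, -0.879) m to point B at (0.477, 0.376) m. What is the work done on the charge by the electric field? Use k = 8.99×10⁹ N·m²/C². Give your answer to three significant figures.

The work done by the electric force is W_field = −ΔU = −q(V_B − V_A) = q(V_A − V_B).
At A: distance to the source charge is 1.61 m; V_A = kq₁/r = 3.76×10⁴ V.
At B: distance to the source charge is 0.903 m; V_B = kq₁/r = 6.69×10⁴ V.
ΔV = V_B − V_A = 2.93×10⁴ V.
W_field = −qΔV = −(9.25×10⁻⁶ C)(2.93×10⁴ V) = -0.271 J.

-0.271 J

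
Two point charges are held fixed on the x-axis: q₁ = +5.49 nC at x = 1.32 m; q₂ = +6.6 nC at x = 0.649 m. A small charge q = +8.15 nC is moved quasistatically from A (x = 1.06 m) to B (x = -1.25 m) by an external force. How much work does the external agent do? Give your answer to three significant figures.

For quasistatic motion the external work equals the change in potential energy: W_ext = qΔV = q(V_B − V_A).
At A: distances to the source charges are 0.260 m, 0.411 m; V_A = Σ kqᵢ/rᵢ = 334 V.
At B: distances to the source charges are 2.57 m, 1.90 m; V_B = Σ kqᵢ/rᵢ = 50.4 V.
ΔV = V_B − V_A = -284 V.
W_ext = qΔV = (8.15×10⁻⁹ C)(-284 V) = -2.31×10⁻⁶ J.

-2.31×10⁻⁶ J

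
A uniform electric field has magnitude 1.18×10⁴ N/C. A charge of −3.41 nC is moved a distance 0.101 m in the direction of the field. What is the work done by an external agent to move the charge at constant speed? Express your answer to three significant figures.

4.06×10⁻⁶ J

The potential change for a displacement 0.101 m in the direction of the field is ΔV = −Ed = -1190 V.
W_ext = qΔV = 4.06×10⁻⁶ J.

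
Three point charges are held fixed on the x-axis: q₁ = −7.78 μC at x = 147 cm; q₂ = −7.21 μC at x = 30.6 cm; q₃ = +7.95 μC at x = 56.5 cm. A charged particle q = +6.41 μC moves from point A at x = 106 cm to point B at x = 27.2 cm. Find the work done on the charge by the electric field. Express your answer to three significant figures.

The work done by the electric force is W_field = −ΔU = −q(V_B − V_A) = q(V_A − V_B).
At A: distances to the source charges are 0.410 m, 0.754 m, 0.495 m; V_A = Σ kqᵢ/rᵢ = -1.12×10⁵ V.
At B: distances to the source charges are 1.20 m, 0.0340 m, 0.293 m; V_B = Σ kqᵢ/rᵢ = -1.72×10⁶ V.
ΔV = V_B − V_A = -1.61×10⁶ V.
W_field = −qΔV = −(6.41×10⁻⁶ C)(-1.61×10⁶ V) = 10.3 J.

10.3 J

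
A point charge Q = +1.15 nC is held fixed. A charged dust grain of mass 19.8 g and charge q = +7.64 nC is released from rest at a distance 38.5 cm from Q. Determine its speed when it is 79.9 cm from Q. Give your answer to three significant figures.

Only the electrostatic force acts, so mechanical energy is conserved: ½mv² = U₁ − U₂ = kQq(1/r₁ − 1/r₂).
U₁ − U₂ = (8.99×10⁹ N·m²/C²)(1.15×10⁻⁹ C)(7.64×10⁻⁹ C)(1/0.385 − 1/0.799) = 1.06×10⁻⁷ J.
v = √(2·1.06×10⁻⁷/0.0198) = 3.28×10⁻³ m/s.

3.28×10⁻³ m/s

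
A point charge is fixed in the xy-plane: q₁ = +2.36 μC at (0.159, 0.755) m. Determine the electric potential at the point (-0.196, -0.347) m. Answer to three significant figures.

1.83×10⁴ V

Electric potential is a scalar, so the contributions from each charge add algebraically: V = Σ kqᵢ/rᵢ.
Distances from the field point to each charge: r₁ = 1.16 m.
V = k[(2.36×10⁻⁶)/(1.16)] = 1.83×10⁴ V.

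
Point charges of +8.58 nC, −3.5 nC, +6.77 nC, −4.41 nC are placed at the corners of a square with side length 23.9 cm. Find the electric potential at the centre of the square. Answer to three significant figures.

396 V

Electric potential is a scalar, so the contributions from each charge add algebraically: V = Σ kqᵢ/rᵢ.
The distance from each corner to the centre is a√2/2 = 0.169 m.
V = k[(8.58×10⁻⁹)/(0.169) + (-3.50×10⁻⁹)/(0.169) + (6.77×10⁻⁹)/(0.169) + (-4.41×10⁻⁹)/(0.169)] = 396 V.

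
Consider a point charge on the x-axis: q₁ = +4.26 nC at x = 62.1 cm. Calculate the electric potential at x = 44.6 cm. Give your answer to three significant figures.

Electric potential is a scalar, so the contributions from each charge add algebraically: V = Σ kqᵢ/rᵢ.
V = k[(4.26×10⁻⁹)/(0.175)] = 219 V.

219 V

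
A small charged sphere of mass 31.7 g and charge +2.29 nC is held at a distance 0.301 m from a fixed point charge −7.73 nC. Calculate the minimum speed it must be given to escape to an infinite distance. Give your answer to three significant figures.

5.78×10⁻³ m/s

To just escape, total mechanical energy must reach zero at infinity: ½mv²_min + U = 0, so ½mv²_min = −U = |kQq|/r.
|U| = |kQq|/r = (8.99×10⁹ N·m²/C²)(7.73×10⁻⁹)(2.29×10⁻⁹)/(0.301) = 5.29×10⁻⁷ J.
v_min = √(2|U|/m) = √(2·5.29×10⁻⁷/0.0317) = 5.78×10⁻³ m/s.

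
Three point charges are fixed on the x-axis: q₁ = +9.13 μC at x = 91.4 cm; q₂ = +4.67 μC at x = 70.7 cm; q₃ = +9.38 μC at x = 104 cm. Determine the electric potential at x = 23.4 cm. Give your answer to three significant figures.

Electric potential is a scalar, so the contributions from each charge add algebraically: V = Σ kqᵢ/rᵢ.
Distances from the field point to each charge: r₁ = 0.680 m, r₂ = 0.473 m, r₃ = 0.806 m.
V = k[(9.13×10⁻⁶)/(0.680) + (4.67×10⁻⁶)/(0.473) + (9.38×10⁻⁶)/(0.806)] = 3.14×10⁵ V.

3.14×10⁵ V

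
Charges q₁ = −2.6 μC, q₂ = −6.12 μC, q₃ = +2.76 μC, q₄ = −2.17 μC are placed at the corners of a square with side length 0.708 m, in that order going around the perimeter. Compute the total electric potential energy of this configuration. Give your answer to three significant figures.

The work to assemble the configuration equals its total potential energy, U = Σ kqᵢqⱼ/rᵢⱼ over all pairs.
The four side pairs have separation 0.708 m and the two diagonal pairs 1.00 m.
Summing all 6 pair terms gives U = 0.0380 J.

0.0380 J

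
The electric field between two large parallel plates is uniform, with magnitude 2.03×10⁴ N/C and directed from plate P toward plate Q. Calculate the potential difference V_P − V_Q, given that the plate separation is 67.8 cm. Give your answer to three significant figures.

1.38×10⁴ V

In a uniform field, potential decreases in the direction of E: ΔV = −E·d for a displacement d parallel to E.
Going from Q to P is a displacement of 67.8 cm opposite to the field, so V_P − V_Q = +Ed = 1.38×10⁴ V.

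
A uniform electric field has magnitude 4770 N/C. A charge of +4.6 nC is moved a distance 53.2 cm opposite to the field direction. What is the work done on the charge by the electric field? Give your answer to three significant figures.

The potential change for a displacement 53.2 cm opposite to the field direction is ΔV = +Ed = 2540 V.
W_field = −qΔV = -1.17×10⁻⁵ J.

-1.17×10⁻⁵ J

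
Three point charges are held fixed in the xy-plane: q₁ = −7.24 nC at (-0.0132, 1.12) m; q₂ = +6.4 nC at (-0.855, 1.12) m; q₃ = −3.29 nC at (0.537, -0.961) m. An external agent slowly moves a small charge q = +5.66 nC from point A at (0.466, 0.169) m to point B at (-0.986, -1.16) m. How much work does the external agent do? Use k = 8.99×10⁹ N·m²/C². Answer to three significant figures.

1.79×10⁻⁷ J

For quasistatic motion the external work equals the change in potential energy: W_ext = qΔV = q(V_B − V_A).
At A: distances to the source charges are 1.06 m, 1.63 m, 1.13 m; V_A = Σ kqᵢ/rᵢ = -51.9 V.
At B: distances to the source charges are 2.48 m, 2.28 m, 1.54 m; V_B = Σ kqᵢ/rᵢ = -20.3 V.
ΔV = V_B − V_A = 31.6 V.
W_ext = qΔV = (5.66×10⁻⁹ C)(31.6 V) = 1.79×10⁻⁷ J.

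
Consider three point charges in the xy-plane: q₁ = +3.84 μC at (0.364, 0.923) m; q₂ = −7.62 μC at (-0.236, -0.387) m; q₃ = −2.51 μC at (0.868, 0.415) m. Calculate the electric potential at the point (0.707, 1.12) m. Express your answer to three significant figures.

1.75×10⁴ V

Electric potential is a scalar, so the contributions from each charge add algebraically: V = Σ kqᵢ/rᵢ.
Distances from the field point to each charge: r₁ = 0.396 m, r₂ = 1.78 m, r₃ = 0.723 m.
V = k[(3.84×10⁻⁶)/(0.396) + (-7.62×10⁻⁶)/(1.78) + (-2.51×10⁻⁶)/(0.723)] = 1.75×10⁴ V.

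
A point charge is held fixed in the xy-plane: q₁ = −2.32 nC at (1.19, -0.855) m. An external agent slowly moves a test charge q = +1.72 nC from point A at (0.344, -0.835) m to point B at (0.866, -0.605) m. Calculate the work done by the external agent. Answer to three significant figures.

For quasistatic motion the external work equals the change in potential energy: W_ext = qΔV = q(V_B − V_A).
At A: distance to the source charge is 0.846 m; V_A = kq₁/r = -24.6 V.
At B: distance to the source charge is 0.409 m; V_B = kq₁/r = -51.0 V.
ΔV = V_B − V_A = -26.3 V.
W_ext = qΔV = (1.72×10⁻⁹ C)(-26.3 V) = -4.53×10⁻⁸ J.

-4.53×10⁻⁸ J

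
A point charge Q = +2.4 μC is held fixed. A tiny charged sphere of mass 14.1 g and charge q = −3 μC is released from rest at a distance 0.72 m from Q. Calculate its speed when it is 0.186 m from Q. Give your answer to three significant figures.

6.05 m/s

Only the electrostatic force acts, so mechanical energy is conserved: ½mv² = U₁ − U₂ = kQq(1/r₁ − 1/r₂).
U₁ − U₂ = (8.99×10⁹ N·m²/C²)(2.40×10⁻⁶ C)(-3.00×10⁻⁶ C)(1/0.720 − 1/0.186) = 0.258 J.
v = √(2·0.258/0.0141) = 6.05 m/s.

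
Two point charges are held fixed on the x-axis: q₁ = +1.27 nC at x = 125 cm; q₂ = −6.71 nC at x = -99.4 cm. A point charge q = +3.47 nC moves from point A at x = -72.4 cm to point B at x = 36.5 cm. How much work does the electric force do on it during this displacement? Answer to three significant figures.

The work done by the electric force is W_field = −ΔU = −q(V_B − V_A) = q(V_A − V_B).
At A: distances to the source charges are 1.97 m, 0.270 m; V_A = Σ kqᵢ/rᵢ = -218 V.
At B: distances to the source charges are 0.885 m, 1.36 m; V_B = Σ kqᵢ/rᵢ = -31.5 V.
ΔV = V_B − V_A = 186 V.
W_field = −qΔV = −(3.47×10⁻⁹ C)(186 V) = -6.46×10⁻⁷ J.

-6.46×10⁻⁷ J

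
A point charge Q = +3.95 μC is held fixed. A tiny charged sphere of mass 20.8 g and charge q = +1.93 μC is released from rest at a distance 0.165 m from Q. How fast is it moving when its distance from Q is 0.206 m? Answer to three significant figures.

Only the electrostatic force acts, so mechanical energy is conserved: ½mv² = U₁ − U₂ = kQq(1/r₁ − 1/r₂).
U₁ − U₂ = (8.99×10⁹ N·m²/C²)(3.95×10⁻⁶ C)(1.93×10⁻⁶ C)(1/0.165 − 1/0.206) = 0.0827 J.
v = √(2·0.0827/0.0208) = 2.82 m/s.

2.82 m/s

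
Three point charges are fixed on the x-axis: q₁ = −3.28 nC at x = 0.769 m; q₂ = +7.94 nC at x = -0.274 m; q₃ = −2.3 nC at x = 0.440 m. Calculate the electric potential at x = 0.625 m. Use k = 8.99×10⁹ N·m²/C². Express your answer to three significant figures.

-237 V

The total potential is the scalar sum of each charge's contribution, V = Σ kqᵢ/rᵢ.
Distances from the field point to each charge: r₁ = 0.144 m, r₂ = 0.899 m, r₃ = 0.185 m.
V = k[(-3.28×10⁻⁹)/(0.144) + (7.94×10⁻⁹)/(0.899) + (-2.30×10⁻⁹)/(0.185)] = -237 V.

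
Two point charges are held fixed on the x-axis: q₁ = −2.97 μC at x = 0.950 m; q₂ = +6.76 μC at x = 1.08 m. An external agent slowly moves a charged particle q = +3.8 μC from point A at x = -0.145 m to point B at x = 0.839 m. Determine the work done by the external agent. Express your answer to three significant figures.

-0.0517 J

For quasistatic motion the external work equals the change in potential energy: W_ext = qΔV = q(V_B − V_A).
At A: distances to the source charges are 1.09 m, 1.23 m; V_A = Σ kqᵢ/rᵢ = 2.52×10⁴ V.
At B: distances to the source charges are 0.111 m, 0.241 m; V_B = Σ kqᵢ/rᵢ = 1.16×10⁴ V.
ΔV = V_B − V_A = -1.36×10⁴ V.
W_ext = qΔV = (3.80×10⁻⁶ C)(-1.36×10⁴ V) = -0.0517 J.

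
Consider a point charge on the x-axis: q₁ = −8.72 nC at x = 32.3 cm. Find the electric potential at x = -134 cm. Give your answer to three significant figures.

The total potential is the scalar sum of each charge's contribution, V = Σ kqᵢ/rᵢ.
V = k[(-8.72×10⁻⁹)/(1.66)] = -47.1 V.

-47.1 V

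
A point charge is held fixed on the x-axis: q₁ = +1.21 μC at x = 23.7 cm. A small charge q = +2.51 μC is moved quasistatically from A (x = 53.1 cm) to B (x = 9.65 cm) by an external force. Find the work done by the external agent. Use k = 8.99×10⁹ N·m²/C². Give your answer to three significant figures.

For quasistatic motion the external work equals the change in potential energy: W_ext = qΔV = q(V_B − V_A).
At A: distance to the source charge is 0.294 m; V_A = kq₁/r = 3.70×10⁴ V.
At B: distance to the source charge is 0.140 m; V_B = kq₁/r = 7.74×10⁴ V.
ΔV = V_B − V_A = 4.04×10⁴ V.
W_ext = qΔV = (2.51×10⁻⁶ C)(4.04×10⁴ V) = 0.101 J.

0.101 J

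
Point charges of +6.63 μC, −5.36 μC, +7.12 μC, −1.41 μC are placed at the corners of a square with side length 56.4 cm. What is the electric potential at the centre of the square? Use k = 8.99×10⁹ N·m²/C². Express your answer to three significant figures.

1.57×10⁵ V

The total potential is the scalar sum of each charge's contribution, V = Σ kqᵢ/rᵢ.
The distance from each corner to the centre is a√2/2 = 0.399 m.
V = k[(6.63×10⁻⁶)/(0.399) + (-5.36×10⁻⁶)/(0.399) + (7.12×10⁻⁶)/(0.399) + (-1.41×10⁻⁶)/(0.399)] = 1.57×10⁵ V.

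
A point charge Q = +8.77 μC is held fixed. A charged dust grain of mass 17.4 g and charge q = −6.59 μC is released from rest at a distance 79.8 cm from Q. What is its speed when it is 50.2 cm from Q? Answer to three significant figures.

6.64 m/s

Only the electrostatic force acts, so mechanical energy is conserved: ½mv² = U₁ − U₂ = kQq(1/r₁ − 1/r₂).
U₁ − U₂ = (8.99×10⁹ N·m²/C²)(8.77×10⁻⁶ C)(-6.59×10⁻⁶ C)(1/0.798 − 1/0.502) = 0.384 J.
v = √(2·0.384/0.0174) = 6.64 m/s.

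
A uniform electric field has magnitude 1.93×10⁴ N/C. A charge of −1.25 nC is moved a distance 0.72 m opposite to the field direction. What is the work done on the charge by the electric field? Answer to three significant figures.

1.74×10⁻⁵ J

The potential change for a displacement 0.72 m opposite to the field direction is ΔV = +Ed = 1.39×10⁴ V.
W_field = −qΔV = 1.74×10⁻⁵ J.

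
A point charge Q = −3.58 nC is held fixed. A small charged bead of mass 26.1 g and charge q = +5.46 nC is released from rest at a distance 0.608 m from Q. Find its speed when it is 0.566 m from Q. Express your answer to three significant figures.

Only the electrostatic force acts, so mechanical energy is conserved: ½mv² = U₁ − U₂ = kQq(1/r₁ − 1/r₂).
U₁ − U₂ = (8.99×10⁹ N·m²/C²)(-3.58×10⁻⁹ C)(5.46×10⁻⁹ C)(1/0.608 − 1/0.566) = 2.14×10⁻⁸ J.
v = √(2·2.14×10⁻⁸/0.0261) = 1.28×10⁻³ m/s.

1.28×10⁻³ m/s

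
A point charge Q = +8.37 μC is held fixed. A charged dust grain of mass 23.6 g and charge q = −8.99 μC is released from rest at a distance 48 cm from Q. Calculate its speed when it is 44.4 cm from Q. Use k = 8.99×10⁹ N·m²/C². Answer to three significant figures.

Only the electrostatic force acts, so mechanical energy is conserved: ½mv² = U₁ − U₂ = kQq(1/r₁ − 1/r₂).
U₁ − U₂ = (8.99×10⁹ N·m²/C²)(8.37×10⁻⁶ C)(-8.99×10⁻⁶ C)(1/0.480 − 1/0.444) = 0.114 J.
v = √(2·0.114/0.0236) = 3.11 m/s.

3.11 m/s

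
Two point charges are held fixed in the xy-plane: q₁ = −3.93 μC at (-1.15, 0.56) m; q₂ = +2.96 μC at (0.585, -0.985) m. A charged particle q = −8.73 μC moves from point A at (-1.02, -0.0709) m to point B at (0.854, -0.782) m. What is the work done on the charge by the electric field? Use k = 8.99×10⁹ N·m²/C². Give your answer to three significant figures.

The work done by the electric force is W_field = −ΔU = −q(V_B − V_A) = q(V_A − V_B).
At A: distances to the source charges are 0.644 m, 1.85 m; V_A = Σ kqᵢ/rᵢ = -4.04×10⁴ V.
At B: distances to the source charges are 2.41 m, 0.337 m; V_B = Σ kqᵢ/rᵢ = 6.43×10⁴ V.
ΔV = V_B − V_A = 1.05×10⁵ V.
W_field = −qΔV = −(-8.73×10⁻⁶ C)(1.05×10⁵ V) = 0.915 J.

0.915 J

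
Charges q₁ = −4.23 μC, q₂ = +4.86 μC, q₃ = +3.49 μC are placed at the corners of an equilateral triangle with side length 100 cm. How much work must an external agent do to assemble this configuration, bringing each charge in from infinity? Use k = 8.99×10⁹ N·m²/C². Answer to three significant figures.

The assembly work is the sum of pairwise potential energies, U = Σ_{i<j} kqᵢqⱼ/rᵢⱼ.
All three pair separations equal the side length, 1.00 m.
U = (-0.185) + (-0.133) + (0.152) = -0.165 J.

-0.165 J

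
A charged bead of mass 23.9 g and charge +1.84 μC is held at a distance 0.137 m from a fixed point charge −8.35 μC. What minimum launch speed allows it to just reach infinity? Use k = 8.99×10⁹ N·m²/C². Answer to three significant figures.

9.19 m/s

To just escape, total mechanical energy must reach zero at infinity: ½mv²_min + U = 0, so ½mv²_min = −U = |kQq|/r.
|U| = |kQq|/r = (8.99×10⁹ N·m²/C²)(8.35×10⁻⁶)(1.84×10⁻⁶)/(0.137) = 1.01 J.
v_min = √(2|U|/m) = √(2·1.01/0.0239) = 9.19 m/s.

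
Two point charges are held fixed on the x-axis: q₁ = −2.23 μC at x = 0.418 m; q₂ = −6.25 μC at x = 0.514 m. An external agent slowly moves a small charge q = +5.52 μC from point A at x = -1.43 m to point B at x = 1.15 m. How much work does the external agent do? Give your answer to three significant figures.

For quasistatic motion the external work equals the change in potential energy: W_ext = qΔV = q(V_B − V_A).
At A: distances to the source charges are 1.85 m, 1.94 m; V_A = Σ kqᵢ/rᵢ = -3.98×10⁴ V.
At B: distances to the source charges are 0.732 m, 0.636 m; V_B = Σ kqᵢ/rᵢ = -1.16×10⁵ V.
ΔV = V_B − V_A = -7.60×10⁴ V.
W_ext = qΔV = (5.52×10⁻⁶ C)(-7.60×10⁴ V) = -0.419 J.

-0.419 J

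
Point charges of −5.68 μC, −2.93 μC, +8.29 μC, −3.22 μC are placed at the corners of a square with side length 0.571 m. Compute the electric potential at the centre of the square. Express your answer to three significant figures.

-7.88×10⁴ V

Electric potential is a scalar, so the contributions from each charge add algebraically: V = Σ kqᵢ/rᵢ.
The distance from each corner to the centre is a√2/2 = 0.404 m.
V = k[(-5.68×10⁻⁶)/(0.404) + (-2.93×10⁻⁶)/(0.404) + (8.29×10⁻⁶)/(0.404) + (-3.22×10⁻⁶)/(0.404)] = -7.88×10⁴ V.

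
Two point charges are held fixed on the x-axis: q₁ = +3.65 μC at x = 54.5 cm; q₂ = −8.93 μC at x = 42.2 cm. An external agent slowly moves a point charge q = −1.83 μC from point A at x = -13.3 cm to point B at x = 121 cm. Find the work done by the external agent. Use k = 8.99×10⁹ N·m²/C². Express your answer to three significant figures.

-0.0800 J

For quasistatic motion the external work equals the change in potential energy: W_ext = qΔV = q(V_B − V_A).
At A: distances to the source charges are 0.678 m, 0.555 m; V_A = Σ kqᵢ/rᵢ = -9.63×10⁴ V.
At B: distances to the source charges are 0.665 m, 0.788 m; V_B = Σ kqᵢ/rᵢ = -5.25×10⁴ V.
ΔV = V_B − V_A = 4.37×10⁴ V.
W_ext = qΔV = (-1.83×10⁻⁶ C)(4.37×10⁴ V) = -0.0800 J.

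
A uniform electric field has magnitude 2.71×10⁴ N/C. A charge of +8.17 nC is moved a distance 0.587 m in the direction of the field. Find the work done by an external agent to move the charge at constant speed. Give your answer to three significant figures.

The potential change for a displacement 0.587 m in the direction of the field is ΔV = −Ed = -1.59×10⁴ V.
W_ext = qΔV = -1.30×10⁻⁴ J.

-1.30×10⁻⁴ J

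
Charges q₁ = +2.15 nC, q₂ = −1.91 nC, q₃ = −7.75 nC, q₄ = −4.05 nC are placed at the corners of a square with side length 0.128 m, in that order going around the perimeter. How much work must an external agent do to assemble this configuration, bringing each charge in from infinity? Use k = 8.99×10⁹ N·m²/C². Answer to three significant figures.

1.90×10⁻⁶ J

The assembly work is the sum of pairwise potential energies, U = Σ_{i<j} kqᵢqⱼ/rᵢⱼ.
The four side pairs have separation 0.128 m and the two diagonal pairs 0.181 m.
Summing all 6 pair terms gives U = 1.90×10⁻⁶ J.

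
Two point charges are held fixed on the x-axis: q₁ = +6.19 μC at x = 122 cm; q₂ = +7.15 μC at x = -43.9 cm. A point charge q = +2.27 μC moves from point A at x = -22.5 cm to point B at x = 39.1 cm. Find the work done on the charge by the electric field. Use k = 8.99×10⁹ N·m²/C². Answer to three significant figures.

The work done by the electric force is W_field = −ΔU = −q(V_B − V_A) = q(V_A − V_B).
At A: distances to the source charges are 1.45 m, 0.214 m; V_A = Σ kqᵢ/rᵢ = 3.39×10⁵ V.
At B: distances to the source charges are 0.829 m, 0.830 m; V_B = Σ kqᵢ/rᵢ = 1.45×10⁵ V.
ΔV = V_B − V_A = -1.94×10⁵ V.
W_field = −qΔV = −(2.27×10⁻⁶ C)(-1.94×10⁵ V) = 0.441 J.

0.441 J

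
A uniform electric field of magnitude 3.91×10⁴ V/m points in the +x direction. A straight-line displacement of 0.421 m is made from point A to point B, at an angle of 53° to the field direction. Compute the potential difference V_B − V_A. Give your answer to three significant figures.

Only the component of displacement along E changes the potential: ΔV = −E·d·cosθ.
ΔV = −(3.91×10⁴ V/m)(0.421 m)cos53° = -9910 V.

-9910 V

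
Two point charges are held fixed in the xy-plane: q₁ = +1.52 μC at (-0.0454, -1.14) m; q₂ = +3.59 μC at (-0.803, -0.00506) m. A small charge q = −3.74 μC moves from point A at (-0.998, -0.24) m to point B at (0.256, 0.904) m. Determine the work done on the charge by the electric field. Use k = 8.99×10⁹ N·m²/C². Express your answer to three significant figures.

The work done by the electric force is W_field = −ΔU = −q(V_B − V_A) = q(V_A − V_B).
At A: distances to the source charges are 1.31 m, 0.305 m; V_A = Σ kqᵢ/rᵢ = 1.16×10⁵ V.
At B: distances to the source charges are 2.07 m, 1.40 m; V_B = Σ kqᵢ/rᵢ = 2.97×10⁴ V.
ΔV = V_B − V_A = -8.64×10⁴ V.
W_field = −qΔV = −(-3.74×10⁻⁶ C)(-8.64×10⁴ V) = -0.323 J.

-0.323 J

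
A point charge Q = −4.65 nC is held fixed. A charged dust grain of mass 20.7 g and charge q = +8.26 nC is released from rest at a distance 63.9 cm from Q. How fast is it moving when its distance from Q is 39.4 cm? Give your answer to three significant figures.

5.70×10⁻³ m/s

Only the electrostatic force acts, so mechanical energy is conserved: ½mv² = U₁ − U₂ = kQq(1/r₁ − 1/r₂).
U₁ − U₂ = (8.99×10⁹ N·m²/C²)(-4.65×10⁻⁹ C)(8.26×10⁻⁹ C)(1/0.639 − 1/0.394) = 3.36×10⁻⁷ J.
v = √(2·3.36×10⁻⁷/0.0207) = 5.70×10⁻³ m/s.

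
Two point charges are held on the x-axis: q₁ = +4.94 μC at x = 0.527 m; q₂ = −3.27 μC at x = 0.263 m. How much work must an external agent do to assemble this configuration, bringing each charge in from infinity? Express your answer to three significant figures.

-0.550 J

The work to assemble the configuration equals its total potential energy, U = Σ kqᵢqⱼ/rᵢⱼ over all pairs.
Pair separations: r₁₂ = 0.264 m.
U = (-0.550) = -0.550 J.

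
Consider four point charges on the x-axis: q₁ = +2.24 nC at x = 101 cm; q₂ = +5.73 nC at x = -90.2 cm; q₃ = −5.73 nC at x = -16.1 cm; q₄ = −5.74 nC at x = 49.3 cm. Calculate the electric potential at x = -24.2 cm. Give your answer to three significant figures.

The total potential is the scalar sum of each charge's contribution, V = Σ kqᵢ/rᵢ.
Distances from the field point to each charge: r₁ = 1.25 m, r₂ = 0.660 m, r₃ = 0.0810 m, r₄ = 0.735 m.
V = k[(2.24×10⁻⁹)/(1.25) + (5.73×10⁻⁹)/(0.660) + (-5.73×10⁻⁹)/(0.0810) + (-5.74×10⁻⁹)/(0.735)] = -612 V.

-612 V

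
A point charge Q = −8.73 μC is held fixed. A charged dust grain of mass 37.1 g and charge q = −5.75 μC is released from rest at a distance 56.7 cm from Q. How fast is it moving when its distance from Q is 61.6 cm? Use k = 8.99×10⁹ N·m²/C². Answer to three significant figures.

1.85 m/s

Only the electrostatic force acts, so mechanical energy is conserved: ½mv² = U₁ − U₂ = kQq(1/r₁ − 1/r₂).
U₁ − U₂ = (8.99×10⁹ N·m²/C²)(-8.73×10⁻⁶ C)(-5.75×10⁻⁶ C)(1/0.567 − 1/0.616) = 0.0633 J.
v = √(2·0.0633/0.0371) = 1.85 m/s.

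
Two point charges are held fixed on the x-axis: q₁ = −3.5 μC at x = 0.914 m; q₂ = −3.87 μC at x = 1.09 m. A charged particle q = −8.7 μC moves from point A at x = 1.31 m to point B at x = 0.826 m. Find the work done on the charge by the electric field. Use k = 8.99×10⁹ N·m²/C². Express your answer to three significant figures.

The work done by the electric force is W_field = −ΔU = −q(V_B − V_A) = q(V_A − V_B).
At A: distances to the source charges are 0.396 m, 0.220 m; V_A = Σ kqᵢ/rᵢ = -2.38×10⁵ V.
At B: distances to the source charges are 0.0880 m, 0.264 m; V_B = Σ kqᵢ/rᵢ = -4.89×10⁵ V.
ΔV = V_B − V_A = -2.52×10⁵ V.
W_field = −qΔV = −(-8.70×10⁻⁶ C)(-2.52×10⁵ V) = -2.19 J.

-2.19 J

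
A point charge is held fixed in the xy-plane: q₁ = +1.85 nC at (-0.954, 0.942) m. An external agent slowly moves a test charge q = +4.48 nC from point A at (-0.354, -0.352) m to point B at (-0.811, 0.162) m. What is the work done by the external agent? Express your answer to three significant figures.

For quasistatic motion the external work equals the change in potential energy: W_ext = qΔV = q(V_B − V_A).
At A: distance to the source charge is 1.43 m; V_A = kq₁/r = 11.7 V.
At B: distance to the source charge is 0.793 m; V_B = kq₁/r = 21.0 V.
ΔV = V_B − V_A = 9.31 V.
W_ext = qΔV = (4.48×10⁻⁹ C)(9.31 V) = 4.17×10⁻⁸ J.

4.17×10⁻⁸ J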